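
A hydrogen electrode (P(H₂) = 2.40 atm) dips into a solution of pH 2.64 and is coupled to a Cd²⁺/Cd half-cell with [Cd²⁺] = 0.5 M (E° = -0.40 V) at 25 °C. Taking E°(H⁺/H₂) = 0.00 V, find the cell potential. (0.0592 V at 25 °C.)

0.24 V

The hydrogen couple is the cathode, so E°_cell = 0.40 V; n = 2.
[H⁺] = 10^(−2.64) = 0.0023 M, and Q = [Cd²⁺]·P(H₂) / [H⁺]^2 = 2.29 × 10^5.
E = E° − (0.0592/2) log Q = 0.40 − (0.0592/2)(5.359) = 0.241 V.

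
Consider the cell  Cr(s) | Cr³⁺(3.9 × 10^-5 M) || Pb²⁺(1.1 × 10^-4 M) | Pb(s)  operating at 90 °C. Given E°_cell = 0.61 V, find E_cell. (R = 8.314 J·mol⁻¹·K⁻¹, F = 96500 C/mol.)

0.573 V

Balancing electrons gives n = 6; the reaction quotient is Q = [Cr³⁺]^2/[Pb²⁺]^3 = 1140.
E = E° − (RT/nF) ln Q = 0.61 − (8.314×363)/(6×96500) × (7.041) = 0.610 − 0.037 = 0.573 V.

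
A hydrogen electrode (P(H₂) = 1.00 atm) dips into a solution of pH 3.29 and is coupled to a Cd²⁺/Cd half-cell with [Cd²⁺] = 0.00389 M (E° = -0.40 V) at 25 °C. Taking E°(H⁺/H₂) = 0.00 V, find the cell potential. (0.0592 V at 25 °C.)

0.28 V

The hydrogen couple is the cathode, so E°_cell = 0.40 V; n = 2.
[H⁺] = 10^(−3.29) = 5.1 × 10^-4 M, and Q = [Cd²⁺]·P(H₂) / [H⁺]^2 = 1.48 × 10^4.
E = E° − (0.0592/2) log Q = 0.40 − (0.0592/2)(4.170) = 0.277 V.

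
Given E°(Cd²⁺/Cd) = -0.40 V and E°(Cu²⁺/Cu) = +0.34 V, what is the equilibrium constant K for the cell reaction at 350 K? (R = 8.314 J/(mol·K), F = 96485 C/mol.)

E°_cell = +0.34 − (-0.40) = 0.74 V, with n = 2 electrons transferred.
At equilibrium E = 0, so the Nernst equation gives ln K = nFE°/RT = (2)(96485)(0.74)/((8.314)(350)) = 49.07.
K = e^49.07 = 2.1 × 10^21.

2.1 × 10^21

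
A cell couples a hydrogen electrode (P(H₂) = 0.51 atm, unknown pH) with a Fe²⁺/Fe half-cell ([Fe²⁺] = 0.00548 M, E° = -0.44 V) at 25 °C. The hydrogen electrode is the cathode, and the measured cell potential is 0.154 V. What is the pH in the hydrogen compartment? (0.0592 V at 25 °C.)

E°_cell = 0.44 V and n = 2.
log Q = n(E° − E)/0.0592 = 2×(0.44 − 0.154)/0.0592 = 9.662.
With Q = [Fe²⁺]·P(H₂) / [H⁺]^2, solving for [H⁺] gives log[H⁺] = -6.108, so pH = 6.11.

pH = 6.11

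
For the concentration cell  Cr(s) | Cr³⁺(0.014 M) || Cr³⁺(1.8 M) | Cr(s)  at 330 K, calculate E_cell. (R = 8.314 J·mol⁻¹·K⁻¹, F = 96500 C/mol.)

0.046 V

Both half-cells are Cr³⁺/Cr, so E°_cell = 0. The concentrated side is the cathode; the cell reaction moves Cr³⁺ from high to low concentration with n = 3.
Q = [Cr³⁺]_dilute/[Cr³⁺]_conc = 0.014/1.8 = 0.00778.
E = 0 − (RT/nF) ln Q = −((8.314×330)/(3×96500))(-4.856) = 0.0460 V.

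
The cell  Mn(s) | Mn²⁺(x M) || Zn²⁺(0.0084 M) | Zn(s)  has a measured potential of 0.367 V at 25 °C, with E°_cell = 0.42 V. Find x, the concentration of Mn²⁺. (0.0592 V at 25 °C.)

0.52 M

From the Nernst equation, log Q = n(E° − E)/0.0592 = 2(0.42 − 0.367)/0.0592 = 1.791, so Q = 61.7.
With Q = [Mn²⁺]/[Zn²⁺] and the known concentrations, [Mn²⁺] in the numerator gives [Mn²⁺] = 0.52 M.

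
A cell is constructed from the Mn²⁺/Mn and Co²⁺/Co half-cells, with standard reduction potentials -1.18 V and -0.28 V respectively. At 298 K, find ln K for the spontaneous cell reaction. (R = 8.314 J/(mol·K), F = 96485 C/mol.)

E°_cell = -0.28 − (-1.18) = 0.90 V, with n = 2 electrons transferred.
At equilibrium E = 0, so the Nernst equation gives ln K = nFE°/RT = (2)(96485)(0.90)/((8.314)(298)) = 70.10.

ln K = 70.1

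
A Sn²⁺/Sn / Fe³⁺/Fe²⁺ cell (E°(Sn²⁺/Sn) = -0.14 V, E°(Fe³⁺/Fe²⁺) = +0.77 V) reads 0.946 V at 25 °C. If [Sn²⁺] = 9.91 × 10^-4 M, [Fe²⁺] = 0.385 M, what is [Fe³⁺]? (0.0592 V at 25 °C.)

0.049 M

From the Nernst equation, log Q = n(E° − E)/0.0592 = 2(0.91 − 0.946)/0.0592 = -1.216, so Q = 0.0608.
With Q = [Sn²⁺]·[Fe²⁺]^2/[Fe³⁺]^2 and the known concentrations, [Fe³⁺]^2 in the denominator gives [Fe³⁺] = 0.049 M.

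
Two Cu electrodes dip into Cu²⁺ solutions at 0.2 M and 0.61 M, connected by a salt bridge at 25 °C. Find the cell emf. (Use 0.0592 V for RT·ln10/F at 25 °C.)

0.014 V

Both half-cells are Cu²⁺/Cu, so E°_cell = 0. The concentrated side is the cathode; the cell reaction moves Cu²⁺ from high to low concentration with n = 2.
Q = [Cu²⁺]_dilute/[Cu²⁺]_conc = 0.2/0.61 = 0.328.
E = 0 − (0.0592/2) log Q = −(0.0592/2)(-0.484) = 0.0143 V.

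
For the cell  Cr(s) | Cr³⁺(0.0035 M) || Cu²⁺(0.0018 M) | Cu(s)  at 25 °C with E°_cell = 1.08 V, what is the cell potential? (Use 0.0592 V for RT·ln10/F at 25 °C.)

Balancing electrons gives n = 6; the reaction quotient is Q = [Cr³⁺]^2/[Cu²⁺]^3 = 2100.
At 25 °C, E = E° − (0.0592/n) log Q = 1.08 − (0.0592/6)(3.322) = 1.080 − 0.033 = 1.047 V.

1.05 V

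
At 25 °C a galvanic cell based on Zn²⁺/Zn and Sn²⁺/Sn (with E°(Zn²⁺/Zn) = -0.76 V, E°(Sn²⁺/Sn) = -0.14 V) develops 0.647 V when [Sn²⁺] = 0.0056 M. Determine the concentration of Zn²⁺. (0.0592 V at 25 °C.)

From the Nernst equation, log Q = n(E° − E)/0.0592 = 2(0.62 − 0.647)/0.0592 = -0.912, so Q = 0.122.
With Q = [Zn²⁺]/[Sn²⁺] and the known concentrations, [Zn²⁺] in the numerator gives [Zn²⁺] = 6.9 × 10^-4 M.

6.9 × 10^-4 M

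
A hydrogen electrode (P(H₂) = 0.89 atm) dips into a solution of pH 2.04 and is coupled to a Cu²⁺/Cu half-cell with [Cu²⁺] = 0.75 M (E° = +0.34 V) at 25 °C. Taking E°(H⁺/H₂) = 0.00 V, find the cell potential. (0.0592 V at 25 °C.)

0.46 V

The Cu²⁺/Cu couple is the cathode, so E°_cell = 0.34 V; n = 2.
[H⁺] = 10^(−2.04) = 0.0091 M, and Q = [H⁺]^2 / ([Cu²⁺]·P(H₂)) = 1.25 × 10^-4.
E = E° − (0.0592/2) log Q = 0.34 − (0.0592/2)(-3.904) = 0.456 V.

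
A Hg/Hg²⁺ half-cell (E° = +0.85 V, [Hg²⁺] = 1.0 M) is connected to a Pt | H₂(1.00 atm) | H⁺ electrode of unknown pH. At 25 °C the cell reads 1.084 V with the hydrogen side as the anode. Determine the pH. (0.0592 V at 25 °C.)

pH = 3.95

E°_cell = 0.85 V and n = 2.
log Q = n(E° − E)/0.0592 = 2×(0.85 − 1.084)/0.0592 = -7.905.
With Q = [H⁺]^2 / ([Hg²⁺]·P(H₂)), solving for [H⁺] gives log[H⁺] = -3.953, so pH = 3.95.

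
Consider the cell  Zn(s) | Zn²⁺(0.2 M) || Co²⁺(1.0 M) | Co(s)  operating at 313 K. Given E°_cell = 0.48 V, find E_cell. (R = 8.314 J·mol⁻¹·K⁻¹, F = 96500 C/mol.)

Balancing electrons gives n = 2; the reaction quotient is Q = [Zn²⁺]/[Co²⁺] = 0.200.
E = E° − (RT/nF) ln Q = 0.48 − (8.314×313)/(2×96500) × (-1.609) = 0.480 + 0.022 = 0.502 V.

0.502 V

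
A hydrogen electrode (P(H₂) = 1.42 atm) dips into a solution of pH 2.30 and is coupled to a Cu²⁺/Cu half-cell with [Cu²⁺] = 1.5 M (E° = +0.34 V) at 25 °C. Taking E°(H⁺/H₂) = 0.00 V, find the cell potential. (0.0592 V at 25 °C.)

The Cu²⁺/Cu couple is the cathode, so E°_cell = 0.34 V; n = 2.
[H⁺] = 10^(−2.30) = 0.0050 M, and Q = [H⁺]^2 / ([Cu²⁺]·P(H₂)) = 1.18 × 10^-5.
E = E° − (0.0592/2) log Q = 0.34 − (0.0592/2)(-4.928) = 0.486 V.

0.49 V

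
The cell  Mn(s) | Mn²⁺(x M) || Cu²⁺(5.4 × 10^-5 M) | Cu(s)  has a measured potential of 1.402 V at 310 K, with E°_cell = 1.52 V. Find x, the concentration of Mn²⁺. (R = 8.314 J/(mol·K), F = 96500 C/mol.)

0.37 M

From the Nernst equation, ln Q = nF(E° − E)/RT = 2×96500×(1.52 − 1.402)/(8.314×310) = 8.836, so Q = 6880.
With Q = [Mn²⁺]/[Cu²⁺] and the known concentrations, [Mn²⁺] in the numerator gives [Mn²⁺] = 0.37 M.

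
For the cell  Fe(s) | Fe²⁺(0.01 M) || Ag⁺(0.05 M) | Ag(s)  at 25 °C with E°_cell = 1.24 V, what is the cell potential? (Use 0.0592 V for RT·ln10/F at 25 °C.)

1.22 V

Balancing electrons gives n = 2; the reaction quotient is Q = [Fe²⁺]/[Ag⁺]^2 = 4.00.
At 25 °C, E = E° − (0.0592/n) log Q = 1.24 − (0.0592/2)(0.602) = 1.240 − 0.018 = 1.222 V.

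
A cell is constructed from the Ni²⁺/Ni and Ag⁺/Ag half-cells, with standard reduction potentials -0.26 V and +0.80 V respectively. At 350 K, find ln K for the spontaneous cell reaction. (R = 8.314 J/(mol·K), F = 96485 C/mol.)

ln K = 70.3

E°_cell = +0.80 − (-0.26) = 1.06 V, with n = 2 electrons transferred.
At equilibrium E = 0, so the Nernst equation gives ln K = nFE°/RT = (2)(96485)(1.06)/((8.314)(350)) = 70.29.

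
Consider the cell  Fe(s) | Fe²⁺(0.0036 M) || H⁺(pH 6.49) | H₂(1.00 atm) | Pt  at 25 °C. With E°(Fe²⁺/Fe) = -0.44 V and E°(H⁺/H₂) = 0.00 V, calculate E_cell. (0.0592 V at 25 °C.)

The hydrogen couple is the cathode, so E°_cell = 0.44 V; n = 2.
[H⁺] = 10^(−6.49) = 3.2 × 10^-7 M, and Q = [Fe²⁺]·P(H₂) / [H⁺]^2 = 3.44 × 10^10.
E = E° − (0.0592/2) log Q = 0.44 − (0.0592/2)(10.536) = 0.128 V.

0.13 V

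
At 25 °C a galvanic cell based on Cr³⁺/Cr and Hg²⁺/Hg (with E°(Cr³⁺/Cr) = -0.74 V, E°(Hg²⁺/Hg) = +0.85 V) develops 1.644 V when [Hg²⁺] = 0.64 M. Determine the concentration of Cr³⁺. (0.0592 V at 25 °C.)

9.4 × 10^-4 M

From the Nernst equation, log Q = n(E° − E)/0.0592 = 6(1.59 − 1.644)/0.0592 = -5.473, so Q = 3.37 × 10^-6.
With Q = [Cr³⁺]^2/[Hg²⁺]^3 and the known concentrations, [Cr³⁺]^2 in the numerator gives [Cr³⁺] = 9.4 × 10^-4 M.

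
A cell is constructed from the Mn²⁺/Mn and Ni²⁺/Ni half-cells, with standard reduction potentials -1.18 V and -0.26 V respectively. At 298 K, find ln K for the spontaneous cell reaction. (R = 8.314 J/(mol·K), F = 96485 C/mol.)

E°_cell = -0.26 − (-1.18) = 0.92 V, with n = 2 electrons transferred.
At equilibrium E = 0, so the Nernst equation gives ln K = nFE°/RT = (2)(96485)(0.92)/((8.314)(298)) = 71.66.

ln K = 71.7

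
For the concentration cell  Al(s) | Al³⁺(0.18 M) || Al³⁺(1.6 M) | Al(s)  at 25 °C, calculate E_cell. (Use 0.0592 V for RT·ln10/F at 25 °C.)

Both half-cells are Al³⁺/Al, so E°_cell = 0. The concentrated side is the cathode; the cell reaction moves Al³⁺ from high to low concentration with n = 3.
Q = [Al³⁺]_dilute/[Al³⁺]_conc = 0.18/1.6 = 0.112.
E = 0 − (0.0592/3) log Q = −(0.0592/3)(-0.949) = 0.0187 V.

0.019 V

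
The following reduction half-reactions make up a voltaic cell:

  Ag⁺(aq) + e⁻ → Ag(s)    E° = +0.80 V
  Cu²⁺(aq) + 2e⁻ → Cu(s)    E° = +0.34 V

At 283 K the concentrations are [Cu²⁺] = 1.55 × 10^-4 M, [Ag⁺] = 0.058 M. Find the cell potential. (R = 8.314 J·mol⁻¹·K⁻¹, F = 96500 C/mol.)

0.498 V

The Ag⁺/Ag couple has the higher reduction potential and acts as the cathode, so E°_cell = +0.80 − (+0.34) = 0.46 V.
Balancing electrons gives n = 2; the reaction quotient is Q = [Cu²⁺]/[Ag⁺]^2 = 0.0461.
E = E° − (RT/nF) ln Q = 0.46 − (8.314×283)/(2×96500) × (-3.077) = 0.460 + 0.038 = 0.498 V.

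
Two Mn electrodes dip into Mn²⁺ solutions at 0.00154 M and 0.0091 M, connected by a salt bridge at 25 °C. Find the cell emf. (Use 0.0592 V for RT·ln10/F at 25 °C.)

0.023 V

Both half-cells are Mn²⁺/Mn, so E°_cell = 0. The concentrated side is the cathode; the cell reaction moves Mn²⁺ from high to low concentration with n = 2.
Q = [Mn²⁺]_dilute/[Mn²⁺]_conc = 0.00154/0.0091 = 0.169.
E = 0 − (0.0592/2) log Q = −(0.0592/2)(-0.772) = 0.0229 V.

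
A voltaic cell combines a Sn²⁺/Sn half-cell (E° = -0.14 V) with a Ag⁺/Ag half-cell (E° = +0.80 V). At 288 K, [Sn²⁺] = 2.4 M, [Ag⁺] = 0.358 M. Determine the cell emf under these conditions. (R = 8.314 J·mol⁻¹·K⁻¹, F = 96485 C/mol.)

The Ag⁺/Ag couple has the higher reduction potential and acts as the cathode, so E°_cell = +0.80 − (-0.14) = 0.94 V.
Balancing electrons gives n = 2; the reaction quotient is Q = [Sn²⁺]/[Ag⁺]^2 = 18.7.
E = E° − (RT/nF) ln Q = 0.94 − (8.314×288)/(2×96485) × (2.930) = 0.940 − 0.036 = 0.904 V.

0.904 V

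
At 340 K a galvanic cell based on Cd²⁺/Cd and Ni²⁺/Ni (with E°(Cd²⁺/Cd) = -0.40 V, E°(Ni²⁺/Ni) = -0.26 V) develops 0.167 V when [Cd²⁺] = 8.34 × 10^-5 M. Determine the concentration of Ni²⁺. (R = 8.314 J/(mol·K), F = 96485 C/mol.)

From the Nernst equation, ln Q = nF(E° − E)/RT = 2×96485×(0.14 − 0.167)/(8.314×340) = -1.843, so Q = 0.158.
With Q = [Cd²⁺]/[Ni²⁺] and the known concentrations, [Ni²⁺] in the denominator gives [Ni²⁺] = 5.3 × 10^-4 M.

5.3 × 10^-4 M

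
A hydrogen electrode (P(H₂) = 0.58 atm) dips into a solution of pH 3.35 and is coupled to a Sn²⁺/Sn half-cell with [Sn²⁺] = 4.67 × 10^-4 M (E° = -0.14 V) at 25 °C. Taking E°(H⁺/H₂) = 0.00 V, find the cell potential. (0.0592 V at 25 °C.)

0.047 V

The hydrogen couple is the cathode, so E°_cell = 0.14 V; n = 2.
[H⁺] = 10^(−3.35) = 4.5 × 10^-4 M, and Q = [Sn²⁺]·P(H₂) / [H⁺]^2 = 1360.
E = E° − (0.0592/2) log Q = 0.14 − (0.0592/2)(3.133) = 0.047 V.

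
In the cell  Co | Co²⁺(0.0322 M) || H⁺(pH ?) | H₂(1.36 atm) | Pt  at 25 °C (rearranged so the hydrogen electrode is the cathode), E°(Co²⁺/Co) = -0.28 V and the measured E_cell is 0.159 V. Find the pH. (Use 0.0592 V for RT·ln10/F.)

E°_cell = 0.28 V and n = 2.
log Q = n(E° − E)/0.0592 = 2×(0.28 − 0.159)/0.0592 = 4.088.
With Q = [Co²⁺]·P(H₂) / [H⁺]^2, solving for [H⁺] gives log[H⁺] = -2.723, so pH = 2.72.

pH = 2.72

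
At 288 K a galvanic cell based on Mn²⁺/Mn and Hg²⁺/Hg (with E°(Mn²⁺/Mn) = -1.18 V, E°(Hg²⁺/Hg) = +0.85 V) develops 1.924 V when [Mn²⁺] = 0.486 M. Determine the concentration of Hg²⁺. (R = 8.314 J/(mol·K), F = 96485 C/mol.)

From the Nernst equation, ln Q = nF(E° − E)/RT = 2×96485×(2.03 − 1.924)/(8.314×288) = 8.543, so Q = 5130.
With Q = [Mn²⁺]/[Hg²⁺] and the known concentrations, [Hg²⁺] in the denominator gives [Hg²⁺] = 9.5 × 10^-5 M.

9.5 × 10^-5 M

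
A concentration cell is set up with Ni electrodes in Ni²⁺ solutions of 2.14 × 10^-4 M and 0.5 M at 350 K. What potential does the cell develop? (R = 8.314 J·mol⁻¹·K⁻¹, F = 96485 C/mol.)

Both half-cells are Ni²⁺/Ni, so E°_cell = 0. The concentrated side is the cathode; the cell reaction moves Ni²⁺ from high to low concentration with n = 2.
Q = [Ni²⁺]_dilute/[Ni²⁺]_conc = 2.14 × 10^-4/0.5 = 4.28 × 10^-4.
E = 0 − (RT/nF) ln Q = −((8.314×350)/(2×96485))(-7.756) = 0.1170 V.

0.12 V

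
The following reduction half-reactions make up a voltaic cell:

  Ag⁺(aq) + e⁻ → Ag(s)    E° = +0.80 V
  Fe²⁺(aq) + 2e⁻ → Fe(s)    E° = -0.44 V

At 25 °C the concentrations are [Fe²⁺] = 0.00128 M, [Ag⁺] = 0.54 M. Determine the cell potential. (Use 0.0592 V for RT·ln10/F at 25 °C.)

The Ag⁺/Ag couple has the higher reduction potential and acts as the cathode, so E°_cell = +0.80 − (-0.44) = 1.24 V.
Balancing electrons gives n = 2; the reaction quotient is Q = [Fe²⁺]/[Ag⁺]^2 = 0.00439.
At 25 °C, E = E° − (0.0592/n) log Q = 1.24 − (0.0592/2)(-2.358) = 1.240 + 0.070 = 1.310 V.

1.31 V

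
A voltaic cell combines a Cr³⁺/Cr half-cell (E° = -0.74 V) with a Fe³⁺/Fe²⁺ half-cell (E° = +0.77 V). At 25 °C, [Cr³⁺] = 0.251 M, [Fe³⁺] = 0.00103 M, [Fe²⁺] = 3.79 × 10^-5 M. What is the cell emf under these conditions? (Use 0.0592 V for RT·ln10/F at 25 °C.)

The Fe³⁺/Fe²⁺ couple has the higher reduction potential and acts as the cathode, so E°_cell = +0.77 − (-0.74) = 1.51 V.
Balancing electrons gives n = 3; the reaction quotient is Q = [Cr³⁺]·[Fe²⁺]^3/[Fe³⁺]^3 = 1.25 × 10^-5.
At 25 °C, E = E° − (0.0592/n) log Q = 1.51 − (0.0592/3)(-4.903) = 1.510 + 0.097 = 1.607 V.

1.61 V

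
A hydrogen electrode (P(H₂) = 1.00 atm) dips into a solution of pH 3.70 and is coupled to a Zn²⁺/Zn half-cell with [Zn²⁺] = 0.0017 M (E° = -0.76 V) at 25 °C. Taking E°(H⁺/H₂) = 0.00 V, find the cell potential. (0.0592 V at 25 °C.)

0.62 V

The hydrogen couple is the cathode, so E°_cell = 0.76 V; n = 2.
[H⁺] = 10^(−3.70) = 2 × 10^-4 M, and Q = [Zn²⁺]·P(H₂) / [H⁺]^2 = 4.27 × 10^4.
E = E° − (0.0592/2) log Q = 0.76 − (0.0592/2)(4.630) = 0.623 V.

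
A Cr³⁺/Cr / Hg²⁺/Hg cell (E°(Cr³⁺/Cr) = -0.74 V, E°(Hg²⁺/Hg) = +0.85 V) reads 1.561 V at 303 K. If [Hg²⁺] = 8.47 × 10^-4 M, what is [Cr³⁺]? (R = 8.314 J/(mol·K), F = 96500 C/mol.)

From the Nernst equation, ln Q = nF(E° − E)/RT = 6×96500×(1.59 − 1.561)/(8.314×303) = 6.665, so Q = 785.
With Q = [Cr³⁺]^2/[Hg²⁺]^3 and the known concentrations, [Cr³⁺]^2 in the numerator gives [Cr³⁺] = 6.9 × 10^-4 M.

6.9 × 10^-4 M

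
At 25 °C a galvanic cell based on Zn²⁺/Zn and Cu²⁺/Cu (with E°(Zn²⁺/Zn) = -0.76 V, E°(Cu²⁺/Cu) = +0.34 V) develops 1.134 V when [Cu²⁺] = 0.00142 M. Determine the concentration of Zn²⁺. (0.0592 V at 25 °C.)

From the Nernst equation, log Q = n(E° − E)/0.0592 = 2(1.10 − 1.134)/0.0592 = -1.149, so Q = 0.0710.
With Q = [Zn²⁺]/[Cu²⁺] and the known concentrations, [Zn²⁺] in the numerator gives [Zn²⁺] = 1 × 10^-4 M.

1 × 10^-4 M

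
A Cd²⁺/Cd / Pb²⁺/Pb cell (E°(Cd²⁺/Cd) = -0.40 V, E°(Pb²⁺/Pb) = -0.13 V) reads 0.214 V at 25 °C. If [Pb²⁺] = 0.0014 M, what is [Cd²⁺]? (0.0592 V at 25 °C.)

From the Nernst equation, log Q = n(E° − E)/0.0592 = 2(0.27 − 0.214)/0.0592 = 1.892, so Q = 78.0.
With Q = [Cd²⁺]/[Pb²⁺] and the known concentrations, [Cd²⁺] in the numerator gives [Cd²⁺] = 0.11 M.

0.11 M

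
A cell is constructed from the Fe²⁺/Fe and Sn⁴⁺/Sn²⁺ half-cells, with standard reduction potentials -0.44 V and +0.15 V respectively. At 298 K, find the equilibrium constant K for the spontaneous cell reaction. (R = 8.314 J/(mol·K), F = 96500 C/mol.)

E°_cell = +0.15 − (-0.44) = 0.59 V, with n = 2 electrons transferred.
At equilibrium E = 0, so the Nernst equation gives ln K = nFE°/RT = (2)(96500)(0.59)/((8.314)(298)) = 45.96.
K = e^45.96 = 9.1 × 10^19.

9.1 × 10^19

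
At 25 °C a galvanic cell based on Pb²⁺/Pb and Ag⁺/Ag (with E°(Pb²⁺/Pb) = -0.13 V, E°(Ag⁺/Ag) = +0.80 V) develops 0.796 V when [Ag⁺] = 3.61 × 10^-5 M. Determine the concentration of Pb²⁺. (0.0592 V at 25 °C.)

4.4 × 10^-5 M

From the Nernst equation, log Q = n(E° − E)/0.0592 = 2(0.93 − 0.796)/0.0592 = 4.527, so Q = 3.37 × 10^4.
With Q = [Pb²⁺]/[Ag⁺]^2 and the known concentrations, [Pb²⁺] in the numerator gives [Pb²⁺] = 4.4 × 10^-5 M.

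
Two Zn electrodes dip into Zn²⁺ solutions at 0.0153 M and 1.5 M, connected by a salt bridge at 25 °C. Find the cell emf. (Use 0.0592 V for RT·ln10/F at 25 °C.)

Both half-cells are Zn²⁺/Zn, so E°_cell = 0. The concentrated side is the cathode; the cell reaction moves Zn²⁺ from high to low concentration with n = 2.
Q = [Zn²⁺]_dilute/[Zn²⁺]_conc = 0.0153/1.5 = 0.0102.
E = 0 − (0.0592/2) log Q = −(0.0592/2)(-1.991) = 0.0589 V.

0.059 V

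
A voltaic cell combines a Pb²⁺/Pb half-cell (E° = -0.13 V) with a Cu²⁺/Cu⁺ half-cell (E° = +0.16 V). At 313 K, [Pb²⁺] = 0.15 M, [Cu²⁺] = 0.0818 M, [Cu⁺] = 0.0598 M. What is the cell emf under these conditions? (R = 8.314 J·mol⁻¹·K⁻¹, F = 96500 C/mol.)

The Cu²⁺/Cu⁺ couple has the higher reduction potential and acts as the cathode, so E°_cell = +0.16 − (-0.13) = 0.29 V.
Balancing electrons gives n = 2; the reaction quotient is Q = [Pb²⁺]·[Cu⁺]^2/[Cu²⁺]^2 = 0.0802.
E = E° − (RT/nF) ln Q = 0.29 − (8.314×313)/(2×96500) × (-2.524) = 0.290 + 0.034 = 0.324 V.

0.324 V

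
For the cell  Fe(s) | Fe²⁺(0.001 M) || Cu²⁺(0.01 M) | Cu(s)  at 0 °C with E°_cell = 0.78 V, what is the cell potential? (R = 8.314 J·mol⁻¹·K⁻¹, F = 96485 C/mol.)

0.807 V

Balancing electrons gives n = 2; the reaction quotient is Q = [Fe²⁺]/[Cu²⁺] = 0.100.
E = E° − (RT/nF) ln Q = 0.78 − (8.314×273)/(2×96485) × (-2.303) = 0.780 + 0.027 = 0.807 V.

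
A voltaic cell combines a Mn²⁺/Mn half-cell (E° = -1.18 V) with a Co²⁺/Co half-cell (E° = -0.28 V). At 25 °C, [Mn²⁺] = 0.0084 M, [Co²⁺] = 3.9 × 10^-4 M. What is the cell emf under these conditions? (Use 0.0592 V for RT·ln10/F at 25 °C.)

The Co²⁺/Co couple has the higher reduction potential and acts as the cathode, so E°_cell = -0.28 − (-1.18) = 0.90 V.
Balancing electrons gives n = 2; the reaction quotient is Q = [Mn²⁺]/[Co²⁺] = 21.5.
At 25 °C, E = E° − (0.0592/n) log Q = 0.90 − (0.0592/2)(1.333) = 0.900 − 0.039 = 0.861 V.

0.861 V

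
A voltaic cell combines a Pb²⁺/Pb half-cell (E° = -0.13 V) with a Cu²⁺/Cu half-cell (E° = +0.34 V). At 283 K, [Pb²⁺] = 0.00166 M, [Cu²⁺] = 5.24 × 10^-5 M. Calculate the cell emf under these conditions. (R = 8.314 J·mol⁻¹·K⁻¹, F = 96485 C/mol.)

The Cu²⁺/Cu couple has the higher reduction potential and acts as the cathode, so E°_cell = +0.34 − (-0.13) = 0.47 V.
Balancing electrons gives n = 2; the reaction quotient is Q = [Pb²⁺]/[Cu²⁺] = 31.7.
E = E° − (RT/nF) ln Q = 0.47 − (8.314×283)/(2×96485) × (3.456) = 0.470 − 0.042 = 0.428 V.

0.428 V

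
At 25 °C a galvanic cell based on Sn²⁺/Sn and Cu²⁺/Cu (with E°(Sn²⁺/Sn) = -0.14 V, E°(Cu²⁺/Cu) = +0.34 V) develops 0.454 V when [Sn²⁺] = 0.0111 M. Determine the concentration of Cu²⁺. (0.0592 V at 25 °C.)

From the Nernst equation, log Q = n(E° − E)/0.0592 = 2(0.48 − 0.454)/0.0592 = 0.878, so Q = 7.56.
With Q = [Sn²⁺]/[Cu²⁺] and the known concentrations, [Cu²⁺] in the denominator gives [Cu²⁺] = 0.0015 M.

0.0015 M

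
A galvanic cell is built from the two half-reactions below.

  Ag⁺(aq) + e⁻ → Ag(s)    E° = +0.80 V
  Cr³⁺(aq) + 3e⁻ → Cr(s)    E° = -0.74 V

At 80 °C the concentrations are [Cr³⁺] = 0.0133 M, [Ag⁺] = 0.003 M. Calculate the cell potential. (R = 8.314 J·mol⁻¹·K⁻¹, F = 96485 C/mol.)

The Ag⁺/Ag couple has the higher reduction potential and acts as the cathode, so E°_cell = +0.80 − (-0.74) = 1.54 V.
Balancing electrons gives n = 3; the reaction quotient is Q = [Cr³⁺]/[Ag⁺]^3 = 4.93 × 10^5.
E = E° − (RT/nF) ln Q = 1.54 − (8.314×353)/(3×96485) × (13.107) = 1.540 − 0.133 = 1.407 V.

1.41 V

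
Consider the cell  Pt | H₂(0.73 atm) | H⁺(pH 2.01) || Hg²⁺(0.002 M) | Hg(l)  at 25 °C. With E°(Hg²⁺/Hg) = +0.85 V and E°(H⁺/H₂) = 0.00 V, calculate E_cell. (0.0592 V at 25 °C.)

The Hg²⁺/Hg couple is the cathode, so E°_cell = 0.85 V; n = 2.
[H⁺] = 10^(−2.01) = 0.0098 M, and Q = [H⁺]^2 / ([Hg²⁺]·P(H₂)) = 0.0654.
E = E° − (0.0592/2) log Q = 0.85 − (0.0592/2)(-1.184) = 0.885 V.

0.89 V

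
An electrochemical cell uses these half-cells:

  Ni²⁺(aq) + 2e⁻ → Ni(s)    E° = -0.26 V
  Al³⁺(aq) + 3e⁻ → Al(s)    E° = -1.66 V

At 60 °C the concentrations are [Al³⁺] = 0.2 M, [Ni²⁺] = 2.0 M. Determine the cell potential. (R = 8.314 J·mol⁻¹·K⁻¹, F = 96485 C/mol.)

The Ni²⁺/Ni couple has the higher reduction potential and acts as the cathode, so E°_cell = -0.26 − (-1.66) = 1.40 V.
Balancing electrons gives n = 6; the reaction quotient is Q = [Al³⁺]^2/[Ni²⁺]^3 = 0.00500.
E = E° − (RT/nF) ln Q = 1.40 − (8.314×333)/(6×96485) × (-5.298) = 1.400 + 0.025 = 1.425 V.

1.43 V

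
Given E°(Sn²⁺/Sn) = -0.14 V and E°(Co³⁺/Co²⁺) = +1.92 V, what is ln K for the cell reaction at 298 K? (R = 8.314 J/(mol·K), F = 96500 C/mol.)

E°_cell = +1.92 − (-0.14) = 2.06 V, with n = 2 electrons transferred.
At equilibrium E = 0, so the Nernst equation gives ln K = nFE°/RT = (2)(96500)(2.06)/((8.314)(298)) = 160.47.

ln K = 160.5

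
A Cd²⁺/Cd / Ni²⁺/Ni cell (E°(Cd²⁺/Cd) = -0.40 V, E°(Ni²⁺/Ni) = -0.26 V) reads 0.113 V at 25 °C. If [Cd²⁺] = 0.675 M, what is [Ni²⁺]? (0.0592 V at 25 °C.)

0.083 M

From the Nernst equation, log Q = n(E° − E)/0.0592 = 2(0.14 − 0.113)/0.0592 = 0.912, so Q = 8.17.
With Q = [Cd²⁺]/[Ni²⁺] and the known concentrations, [Ni²⁺] in the denominator gives [Ni²⁺] = 0.083 M.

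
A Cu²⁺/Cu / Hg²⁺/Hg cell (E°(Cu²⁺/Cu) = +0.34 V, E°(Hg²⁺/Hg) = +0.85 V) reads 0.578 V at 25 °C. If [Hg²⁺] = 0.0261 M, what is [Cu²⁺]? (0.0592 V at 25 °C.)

From the Nernst equation, log Q = n(E° − E)/0.0592 = 2(0.51 − 0.578)/0.0592 = -2.297, so Q = 0.00504.
With Q = [Cu²⁺]/[Hg²⁺] and the known concentrations, [Cu²⁺] in the numerator gives [Cu²⁺] = 1.3 × 10^-4 M.

1.3 × 10^-4 M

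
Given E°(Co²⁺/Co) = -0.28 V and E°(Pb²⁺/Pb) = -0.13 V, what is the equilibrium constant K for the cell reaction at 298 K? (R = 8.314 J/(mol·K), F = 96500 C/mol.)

1.2 × 10^5

E°_cell = -0.13 − (-0.28) = 0.15 V, with n = 2 electrons transferred.
At equilibrium E = 0, so the Nernst equation gives ln K = nFE°/RT = (2)(96500)(0.15)/((8.314)(298)) = 11.68.
K = e^11.68 = 1.2 × 10^5.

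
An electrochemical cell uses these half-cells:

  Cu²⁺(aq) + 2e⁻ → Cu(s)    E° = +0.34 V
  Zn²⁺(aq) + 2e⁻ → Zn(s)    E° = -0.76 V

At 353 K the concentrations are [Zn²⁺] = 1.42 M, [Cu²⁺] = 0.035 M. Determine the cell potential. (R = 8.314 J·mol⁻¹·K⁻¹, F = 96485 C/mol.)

1.04 V

The Cu²⁺/Cu couple has the higher reduction potential and acts as the cathode, so E°_cell = +0.34 − (-0.76) = 1.10 V.
Balancing electrons gives n = 2; the reaction quotient is Q = [Zn²⁺]/[Cu²⁺] = 40.6.
E = E° − (RT/nF) ln Q = 1.10 − (8.314×353)/(2×96485) × (3.703) = 1.100 − 0.056 = 1.044 V.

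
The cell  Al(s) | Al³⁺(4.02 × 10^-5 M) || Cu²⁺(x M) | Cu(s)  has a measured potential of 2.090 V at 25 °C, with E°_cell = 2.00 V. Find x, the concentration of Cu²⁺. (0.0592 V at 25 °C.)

1.3 M

From the Nernst equation, log Q = n(E° − E)/0.0592 = 6(2.00 − 2.090)/0.0592 = -9.122, so Q = 7.56 × 10^-10.
With Q = [Al³⁺]^2/[Cu²⁺]^3 and the known concentrations, [Cu²⁺]^3 in the denominator gives [Cu²⁺] = 1.3 M.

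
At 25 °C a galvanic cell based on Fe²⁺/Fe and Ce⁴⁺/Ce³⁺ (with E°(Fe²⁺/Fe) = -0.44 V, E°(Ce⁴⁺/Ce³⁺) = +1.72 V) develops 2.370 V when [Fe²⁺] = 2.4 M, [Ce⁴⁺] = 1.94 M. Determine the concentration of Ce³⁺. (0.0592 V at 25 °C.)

From the Nernst equation, log Q = n(E° − E)/0.0592 = 2(2.16 − 2.370)/0.0592 = -7.095, so Q = 8.04 × 10^-8.
With Q = [Fe²⁺]·[Ce³⁺]^2/[Ce⁴⁺]^2 and the known concentrations, [Ce³⁺]^2 in the numerator gives [Ce³⁺] = 3.6 × 10^-4 M.

3.6 × 10^-4 M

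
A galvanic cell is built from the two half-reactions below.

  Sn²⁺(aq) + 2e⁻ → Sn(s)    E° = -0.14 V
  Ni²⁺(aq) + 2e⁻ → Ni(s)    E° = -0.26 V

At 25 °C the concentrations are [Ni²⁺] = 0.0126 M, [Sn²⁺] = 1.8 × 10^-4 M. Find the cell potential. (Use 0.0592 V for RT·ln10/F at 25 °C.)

0.065 V

The Sn²⁺/Sn couple has the higher reduction potential and acts as the cathode, so E°_cell = -0.14 − (-0.26) = 0.12 V.
Balancing electrons gives n = 2; the reaction quotient is Q = [Ni²⁺]/[Sn²⁺] = 70.0.
At 25 °C, E = E° − (0.0592/n) log Q = 0.12 − (0.0592/2)(1.845) = 0.120 − 0.055 = 0.065 V.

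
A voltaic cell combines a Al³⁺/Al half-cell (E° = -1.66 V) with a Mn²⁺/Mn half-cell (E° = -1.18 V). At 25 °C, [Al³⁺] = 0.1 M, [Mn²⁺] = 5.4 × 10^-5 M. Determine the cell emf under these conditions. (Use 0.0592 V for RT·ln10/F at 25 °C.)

0.373 V

The Mn²⁺/Mn couple has the higher reduction potential and acts as the cathode, so E°_cell = -1.18 − (-1.66) = 0.48 V.
Balancing electrons gives n = 6; the reaction quotient is Q = [Al³⁺]^2/[Mn²⁺]^3 = 6.35 × 10^10.
At 25 °C, E = E° − (0.0592/n) log Q = 0.48 − (0.0592/6)(10.803) = 0.480 − 0.107 = 0.373 V.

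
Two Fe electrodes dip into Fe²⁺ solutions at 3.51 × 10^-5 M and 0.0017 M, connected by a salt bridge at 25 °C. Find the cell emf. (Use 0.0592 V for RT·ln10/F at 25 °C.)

0.050 V

Both half-cells are Fe²⁺/Fe, so E°_cell = 0. The concentrated side is the cathode; the cell reaction moves Fe²⁺ from high to low concentration with n = 2.
Q = [Fe²⁺]_dilute/[Fe²⁺]_conc = 3.51 × 10^-5/0.0017 = 0.0206.
E = 0 − (0.0592/2) log Q = −(0.0592/2)(-1.685) = 0.0499 V.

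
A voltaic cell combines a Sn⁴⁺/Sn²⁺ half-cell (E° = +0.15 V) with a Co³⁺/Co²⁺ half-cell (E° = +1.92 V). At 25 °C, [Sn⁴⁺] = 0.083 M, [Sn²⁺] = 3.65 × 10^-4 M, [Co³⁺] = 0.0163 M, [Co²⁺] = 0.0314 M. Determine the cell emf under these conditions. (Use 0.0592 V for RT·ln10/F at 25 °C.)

1.68 V

The Co³⁺/Co²⁺ couple has the higher reduction potential and acts as the cathode, so E°_cell = +1.92 − (+0.15) = 1.77 V.
Balancing electrons gives n = 2; the reaction quotient is Q = [Sn⁴⁺]·[Co²⁺]^2/([Sn²⁺]·[Co³⁺]^2) = 844.
At 25 °C, E = E° − (0.0592/n) log Q = 1.77 − (0.0592/2)(2.926) = 1.770 − 0.087 = 1.683 V.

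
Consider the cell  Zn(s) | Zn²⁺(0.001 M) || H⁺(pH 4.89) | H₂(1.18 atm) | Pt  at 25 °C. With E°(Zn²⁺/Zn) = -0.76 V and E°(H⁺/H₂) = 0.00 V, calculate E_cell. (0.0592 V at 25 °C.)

The hydrogen couple is the cathode, so E°_cell = 0.76 V; n = 2.
[H⁺] = 10^(−4.89) = 1.3 × 10^-5 M, and Q = [Zn²⁺]·P(H₂) / [H⁺]^2 = 7.11 × 10^6.
E = E° − (0.0592/2) log Q = 0.76 − (0.0592/2)(6.852) = 0.557 V.

0.56 V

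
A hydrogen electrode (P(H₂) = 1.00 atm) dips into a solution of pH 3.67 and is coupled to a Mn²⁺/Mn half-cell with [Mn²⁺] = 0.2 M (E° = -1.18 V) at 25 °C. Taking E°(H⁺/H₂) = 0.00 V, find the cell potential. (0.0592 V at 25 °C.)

0.98 V

The hydrogen couple is the cathode, so E°_cell = 1.18 V; n = 2.
[H⁺] = 10^(−3.67) = 2.1 × 10^-4 M, and Q = [Mn²⁺]·P(H₂) / [H⁺]^2 = 4.38 × 10^6.
E = E° − (0.0592/2) log Q = 1.18 − (0.0592/2)(6.641) = 0.983 V.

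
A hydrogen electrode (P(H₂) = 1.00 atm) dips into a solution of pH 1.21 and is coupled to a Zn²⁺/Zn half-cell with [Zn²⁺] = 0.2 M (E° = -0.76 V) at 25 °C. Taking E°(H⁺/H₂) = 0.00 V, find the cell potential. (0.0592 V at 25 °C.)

0.71 V

The hydrogen couple is the cathode, so E°_cell = 0.76 V; n = 2.
[H⁺] = 10^(−1.21) = 0.062 M, and Q = [Zn²⁺]·P(H₂) / [H⁺]^2 = 52.6.
E = E° − (0.0592/2) log Q = 0.76 − (0.0592/2)(1.721) = 0.709 V.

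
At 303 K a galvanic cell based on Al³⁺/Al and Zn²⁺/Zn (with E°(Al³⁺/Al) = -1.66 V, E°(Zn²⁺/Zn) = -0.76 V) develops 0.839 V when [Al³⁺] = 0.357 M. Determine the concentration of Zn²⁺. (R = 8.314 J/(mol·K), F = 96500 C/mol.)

From the Nernst equation, ln Q = nF(E° − E)/RT = 6×96500×(0.90 − 0.839)/(8.314×303) = 14.020, so Q = 1.23 × 10^6.
With Q = [Al³⁺]^2/[Zn²⁺]^3 and the known concentrations, [Zn²⁺]^3 in the denominator gives [Zn²⁺] = 0.0047 M.

0.0047 M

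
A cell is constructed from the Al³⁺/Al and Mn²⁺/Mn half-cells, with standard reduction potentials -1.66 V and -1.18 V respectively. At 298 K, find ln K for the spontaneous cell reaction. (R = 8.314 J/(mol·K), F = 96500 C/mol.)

ln K = 112.2

E°_cell = -1.18 − (-1.66) = 0.48 V, with n = 6 electrons transferred.
At equilibrium E = 0, so the Nernst equation gives ln K = nFE°/RT = (6)(96500)(0.48)/((8.314)(298)) = 112.17.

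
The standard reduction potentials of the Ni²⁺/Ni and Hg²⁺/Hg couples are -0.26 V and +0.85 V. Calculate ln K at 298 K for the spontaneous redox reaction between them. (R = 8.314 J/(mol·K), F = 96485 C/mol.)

E°_cell = +0.85 − (-0.26) = 1.11 V, with n = 2 electrons transferred.
At equilibrium E = 0, so the Nernst equation gives ln K = nFE°/RT = (2)(96485)(1.11)/((8.314)(298)) = 86.45.

ln K = 86.5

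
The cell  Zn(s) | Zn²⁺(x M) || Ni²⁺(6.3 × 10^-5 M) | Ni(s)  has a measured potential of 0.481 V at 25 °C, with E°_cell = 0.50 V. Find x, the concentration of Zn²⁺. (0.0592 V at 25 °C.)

From the Nernst equation, log Q = n(E° − E)/0.0592 = 2(0.50 − 0.481)/0.0592 = 0.642, so Q = 4.38.
With Q = [Zn²⁺]/[Ni²⁺] and the known concentrations, [Zn²⁺] in the numerator gives [Zn²⁺] = 2.8 × 10^-4 M.

2.8 × 10^-4 M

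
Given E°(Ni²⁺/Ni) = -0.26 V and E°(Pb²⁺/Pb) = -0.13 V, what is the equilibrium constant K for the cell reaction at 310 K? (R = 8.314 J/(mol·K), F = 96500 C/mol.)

1.7 × 10^4

E°_cell = -0.13 − (-0.26) = 0.13 V, with n = 2 electrons transferred.
At equilibrium E = 0, so the Nernst equation gives ln K = nFE°/RT = (2)(96500)(0.13)/((8.314)(310)) = 9.73.
K = e^9.73 = 1.7 × 10^4.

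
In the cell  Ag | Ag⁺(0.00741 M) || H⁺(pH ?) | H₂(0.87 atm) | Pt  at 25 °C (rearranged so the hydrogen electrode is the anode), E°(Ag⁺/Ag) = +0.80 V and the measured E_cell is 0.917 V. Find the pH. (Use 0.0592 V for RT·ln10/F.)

E°_cell = 0.80 V and n = 2.
log Q = n(E° − E)/0.0592 = 2×(0.80 − 0.917)/0.0592 = -3.953.
With Q = [H⁺]^2 / ([Ag⁺]^2·P(H₂)), solving for [H⁺] gives log[H⁺] = -4.137, so pH = 4.14.

pH = 4.14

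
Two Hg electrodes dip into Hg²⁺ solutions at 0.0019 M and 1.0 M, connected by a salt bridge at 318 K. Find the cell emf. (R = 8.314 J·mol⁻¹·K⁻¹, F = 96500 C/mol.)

0.086 V

Both half-cells are Hg²⁺/Hg, so E°_cell = 0. The concentrated side is the cathode; the cell reaction moves Hg²⁺ from high to low concentration with n = 2.
Q = [Hg²⁺]_dilute/[Hg²⁺]_conc = 0.0019/1.0 = 0.00190.
E = 0 − (RT/nF) ln Q = −((8.314×318)/(2×96500))(-6.266) = 0.0858 V.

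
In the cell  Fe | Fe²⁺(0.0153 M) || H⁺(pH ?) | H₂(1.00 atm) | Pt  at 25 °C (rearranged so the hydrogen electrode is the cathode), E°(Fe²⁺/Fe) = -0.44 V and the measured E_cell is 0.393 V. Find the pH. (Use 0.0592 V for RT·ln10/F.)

pH = 1.70

E°_cell = 0.44 V and n = 2.
log Q = n(E° − E)/0.0592 = 2×(0.44 − 0.393)/0.0592 = 1.588.
With Q = [Fe²⁺]·P(H₂) / [H⁺]^2, solving for [H⁺] gives log[H⁺] = -1.702, so pH = 1.70.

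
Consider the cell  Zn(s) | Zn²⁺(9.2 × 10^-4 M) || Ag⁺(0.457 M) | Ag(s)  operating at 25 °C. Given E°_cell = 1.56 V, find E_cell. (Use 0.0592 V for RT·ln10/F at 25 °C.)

1.63 V

Balancing electrons gives n = 2; the reaction quotient is Q = [Zn²⁺]/[Ag⁺]^2 = 0.00441.
At 25 °C, E = E° − (0.0592/n) log Q = 1.56 − (0.0592/2)(-2.356) = 1.560 + 0.070 = 1.630 V.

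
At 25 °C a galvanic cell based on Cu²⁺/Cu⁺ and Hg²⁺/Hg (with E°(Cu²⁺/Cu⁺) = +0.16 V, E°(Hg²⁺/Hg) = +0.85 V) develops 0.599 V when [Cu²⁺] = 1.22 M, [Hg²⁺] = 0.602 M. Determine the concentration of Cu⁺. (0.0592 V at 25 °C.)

0.046 M

From the Nernst equation, log Q = n(E° − E)/0.0592 = 2(0.69 − 0.599)/0.0592 = 3.074, so Q = 1190.
With Q = [Cu²⁺]^2/([Cu⁺]^2·[Hg²⁺]) and the known concentrations, [Cu⁺]^2 in the denominator gives [Cu⁺] = 0.046 M.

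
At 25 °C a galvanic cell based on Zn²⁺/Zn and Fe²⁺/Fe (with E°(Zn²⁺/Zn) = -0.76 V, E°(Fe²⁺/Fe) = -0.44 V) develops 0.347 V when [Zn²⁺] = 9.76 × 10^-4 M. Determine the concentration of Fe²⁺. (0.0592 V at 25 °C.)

From the Nernst equation, log Q = n(E° − E)/0.0592 = 2(0.32 − 0.347)/0.0592 = -0.912, so Q = 0.122.
With Q = [Zn²⁺]/[Fe²⁺] and the known concentrations, [Fe²⁺] in the denominator gives [Fe²⁺] = 0.008 M.

0.008 M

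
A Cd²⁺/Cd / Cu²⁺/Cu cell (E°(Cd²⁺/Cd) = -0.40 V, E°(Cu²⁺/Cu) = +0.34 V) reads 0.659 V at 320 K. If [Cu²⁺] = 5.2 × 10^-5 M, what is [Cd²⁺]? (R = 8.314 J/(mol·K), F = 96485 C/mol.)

From the Nernst equation, ln Q = nF(E° − E)/RT = 2×96485×(0.74 − 0.659)/(8.314×320) = 5.875, so Q = 356.
With Q = [Cd²⁺]/[Cu²⁺] and the known concentrations, [Cd²⁺] in the numerator gives [Cd²⁺] = 0.019 M.

0.019 M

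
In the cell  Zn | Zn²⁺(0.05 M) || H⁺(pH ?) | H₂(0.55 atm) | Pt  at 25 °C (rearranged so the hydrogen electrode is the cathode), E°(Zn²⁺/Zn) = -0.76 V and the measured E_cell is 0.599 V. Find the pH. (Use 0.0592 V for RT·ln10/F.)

pH = 3.50

E°_cell = 0.76 V and n = 2.
log Q = n(E° − E)/0.0592 = 2×(0.76 − 0.599)/0.0592 = 5.439.
With Q = [Zn²⁺]·P(H₂) / [H⁺]^2, solving for [H⁺] gives log[H⁺] = -3.500, so pH = 3.50.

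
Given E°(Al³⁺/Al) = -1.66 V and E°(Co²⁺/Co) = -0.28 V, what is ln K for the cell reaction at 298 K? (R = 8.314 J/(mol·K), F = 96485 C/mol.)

E°_cell = -0.28 − (-1.66) = 1.38 V, with n = 6 electrons transferred.
At equilibrium E = 0, so the Nernst equation gives ln K = nFE°/RT = (6)(96485)(1.38)/((8.314)(298)) = 322.45.

ln K = 322.5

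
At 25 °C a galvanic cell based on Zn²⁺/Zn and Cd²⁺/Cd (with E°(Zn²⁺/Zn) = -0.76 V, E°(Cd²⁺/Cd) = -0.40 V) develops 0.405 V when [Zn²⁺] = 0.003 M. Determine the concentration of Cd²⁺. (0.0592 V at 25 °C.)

From the Nernst equation, log Q = n(E° − E)/0.0592 = 2(0.36 − 0.405)/0.0592 = -1.520, so Q = 0.0302.
With Q = [Zn²⁺]/[Cd²⁺] and the known concentrations, [Cd²⁺] in the denominator gives [Cd²⁺] = 0.099 M.

0.099 M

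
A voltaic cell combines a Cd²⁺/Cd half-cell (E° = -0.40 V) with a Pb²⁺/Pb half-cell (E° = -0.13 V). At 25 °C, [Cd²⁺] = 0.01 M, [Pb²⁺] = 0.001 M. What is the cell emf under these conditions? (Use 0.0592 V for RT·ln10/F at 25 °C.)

0.240 V

The Pb²⁺/Pb couple has the higher reduction potential and acts as the cathode, so E°_cell = -0.13 − (-0.40) = 0.27 V.
Balancing electrons gives n = 2; the reaction quotient is Q = [Cd²⁺]/[Pb²⁺] = 10.0.
At 25 °C, E = E° − (0.0592/n) log Q = 0.27 − (0.0592/2)(1.000) = 0.270 − 0.030 = 0.240 V.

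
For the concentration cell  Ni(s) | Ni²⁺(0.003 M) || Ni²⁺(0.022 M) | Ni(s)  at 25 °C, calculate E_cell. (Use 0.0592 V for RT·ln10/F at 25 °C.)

Both half-cells are Ni²⁺/Ni, so E°_cell = 0. The concentrated side is the cathode; the cell reaction moves Ni²⁺ from high to low concentration with n = 2.
Q = [Ni²⁺]_dilute/[Ni²⁺]_conc = 0.003/0.022 = 0.136.
E = 0 − (0.0592/2) log Q = −(0.0592/2)(-0.865) = 0.0256 V.

0.026 V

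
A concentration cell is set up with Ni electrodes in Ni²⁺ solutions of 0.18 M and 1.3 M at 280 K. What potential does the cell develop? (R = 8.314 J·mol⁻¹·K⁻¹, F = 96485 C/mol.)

0.024 V

Both half-cells are Ni²⁺/Ni, so E°_cell = 0. The concentrated side is the cathode; the cell reaction moves Ni²⁺ from high to low concentration with n = 2.
Q = [Ni²⁺]_dilute/[Ni²⁺]_conc = 0.18/1.3 = 0.138.
E = 0 − (RT/nF) ln Q = −((8.314×280)/(2×96485))(-1.977) = 0.0238 V.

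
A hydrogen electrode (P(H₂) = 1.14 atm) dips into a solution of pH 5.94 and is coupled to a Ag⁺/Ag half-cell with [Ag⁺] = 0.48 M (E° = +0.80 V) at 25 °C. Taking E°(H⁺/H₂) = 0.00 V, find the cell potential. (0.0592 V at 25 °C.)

1.13 V

The Ag⁺/Ag couple is the cathode, so E°_cell = 0.80 V; n = 2.
[H⁺] = 10^(−5.94) = 1.1 × 10^-6 M, and Q = [H⁺]^2 / ([Ag⁺]^2·P(H₂)) = 5.02 × 10^-12.
E = E° − (0.0592/2) log Q = 0.80 − (0.0592/2)(-11.299) = 1.134 V.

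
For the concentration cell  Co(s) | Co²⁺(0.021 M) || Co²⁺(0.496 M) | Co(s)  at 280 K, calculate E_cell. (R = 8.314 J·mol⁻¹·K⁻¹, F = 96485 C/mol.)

0.038 V

Both half-cells are Co²⁺/Co, so E°_cell = 0. The concentrated side is the cathode; the cell reaction moves Co²⁺ from high to low concentration with n = 2.
Q = [Co²⁺]_dilute/[Co²⁺]_conc = 0.021/0.496 = 0.0423.
E = 0 − (RT/nF) ln Q = −((8.314×280)/(2×96485))(-3.162) = 0.0381 V.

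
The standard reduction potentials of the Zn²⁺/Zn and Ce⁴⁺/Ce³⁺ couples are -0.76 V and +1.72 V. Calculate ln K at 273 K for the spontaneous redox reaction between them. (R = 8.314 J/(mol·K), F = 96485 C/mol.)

E°_cell = +1.72 − (-0.76) = 2.48 V, with n = 2 electrons transferred.
At equilibrium E = 0, so the Nernst equation gives ln K = nFE°/RT = (2)(96485)(2.48)/((8.314)(273)) = 210.85.

ln K = 210.8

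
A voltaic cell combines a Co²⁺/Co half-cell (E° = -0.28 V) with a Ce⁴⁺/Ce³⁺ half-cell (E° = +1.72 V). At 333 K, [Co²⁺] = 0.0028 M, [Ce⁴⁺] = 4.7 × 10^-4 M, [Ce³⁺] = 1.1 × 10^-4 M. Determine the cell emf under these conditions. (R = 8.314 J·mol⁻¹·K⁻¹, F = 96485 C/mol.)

The Ce⁴⁺/Ce³⁺ couple has the higher reduction potential and acts as the cathode, so E°_cell = +1.72 − (-0.28) = 2.00 V.
Balancing electrons gives n = 2; the reaction quotient is Q = [Co²⁺]·[Ce³⁺]^2/[Ce⁴⁺]^2 = 1.53 × 10^-4.
E = E° − (RT/nF) ln Q = 2.00 − (8.314×333)/(2×96485) × (-8.783) = 2.000 + 0.126 = 2.126 V.

2.13 V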